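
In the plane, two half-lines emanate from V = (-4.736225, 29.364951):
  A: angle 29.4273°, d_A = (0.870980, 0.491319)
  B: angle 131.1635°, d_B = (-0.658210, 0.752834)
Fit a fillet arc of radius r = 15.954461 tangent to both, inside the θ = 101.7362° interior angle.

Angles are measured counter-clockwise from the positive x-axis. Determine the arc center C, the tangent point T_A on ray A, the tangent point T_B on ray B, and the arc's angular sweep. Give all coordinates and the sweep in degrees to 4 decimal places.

bisector direction at 80.2954° = (0.168569,0.985690)
center distance |VC| = r/sin(θ/2) = 15.954461/sin(50.8681°) = 20.567952
C = V + |VC|·bis = (-1.2691,49.6386)
T_A = V + ((C−V)·d_A)·d_A = V + 12.9806·d_A = (6.5696,35.7426)
T_B = V + ((C−V)·d_B)·d_B = V + 12.9806·d_B = (-13.2802,39.1372)
sweep = 180° − θ = 78.2638°

center=(-1.2691,49.6386) T_A=(6.5696,35.7426) T_B=(-13.2802,39.1372) sweep=78.2638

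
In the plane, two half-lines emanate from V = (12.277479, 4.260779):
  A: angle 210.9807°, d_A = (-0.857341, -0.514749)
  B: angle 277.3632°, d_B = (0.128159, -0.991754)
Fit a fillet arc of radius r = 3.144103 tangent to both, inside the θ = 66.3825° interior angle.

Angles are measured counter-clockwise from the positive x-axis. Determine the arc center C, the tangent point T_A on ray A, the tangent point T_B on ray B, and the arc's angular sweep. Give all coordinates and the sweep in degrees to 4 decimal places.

center=(9.7753,-0.9088) T_A=(8.1568,1.7867) T_B=(12.8934,-0.5059) sweep=113.6175

bisector direction at 244.1720° = (-0.435672,-0.900106)
center distance |VC| = r/sin(θ/2) = 3.144103/sin(33.1912°) = 5.743331
C = V + |VC|·bis = (9.7753,-0.9088)
T_A = V + ((C−V)·d_A)·d_A = V + 4.8063·d_A = (8.1568,1.7867)
T_B = V + ((C−V)·d_B)·d_B = V + 4.8063·d_B = (12.8934,-0.5059)
sweep = 180° − θ = 113.6175°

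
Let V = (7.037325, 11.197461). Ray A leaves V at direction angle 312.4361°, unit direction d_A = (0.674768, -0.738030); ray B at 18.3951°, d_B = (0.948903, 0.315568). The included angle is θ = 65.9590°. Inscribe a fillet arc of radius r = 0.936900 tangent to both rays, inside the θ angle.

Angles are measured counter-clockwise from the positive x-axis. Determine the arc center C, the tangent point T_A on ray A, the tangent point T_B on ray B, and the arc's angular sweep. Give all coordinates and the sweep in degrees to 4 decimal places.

bisector direction at 345.4156° = (0.967778,-0.251806)
center distance |VC| = r/sin(θ/2) = 0.936900/sin(32.9795°) = 1.721170
C = V + |VC|·bis = (8.7030,10.7641)
T_A = V + ((C−V)·d_A)·d_A = V + 1.4438·d_A = (8.0116,10.1319)
T_B = V + ((C−V)·d_B)·d_B = V + 1.4438·d_B = (8.4074,11.6531)
sweep = 180° − θ = 114.0410°

center=(8.7030,10.7641) T_A=(8.0116,10.1319) T_B=(8.4074,11.6531) sweep=114.0410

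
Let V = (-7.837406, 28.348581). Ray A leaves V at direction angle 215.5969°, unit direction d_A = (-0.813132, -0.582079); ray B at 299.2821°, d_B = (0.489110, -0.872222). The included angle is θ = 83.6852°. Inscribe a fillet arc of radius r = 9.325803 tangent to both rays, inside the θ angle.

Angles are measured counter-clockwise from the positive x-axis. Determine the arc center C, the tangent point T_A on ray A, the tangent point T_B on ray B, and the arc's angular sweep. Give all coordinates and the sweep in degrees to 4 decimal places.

bisector direction at 257.4395° = (-0.217470,-0.976067)
center distance |VC| = r/sin(θ/2) = 9.325803/sin(41.8426°) = 13.979900
C = V + |VC|·bis = (-10.8776,14.7033)
T_A = V + ((C−V)·d_A)·d_A = V + 10.4147·d_A = (-16.3060,22.2864)
T_B = V + ((C−V)·d_B)·d_B = V + 10.4147·d_B = (-2.7434,19.2646)
sweep = 180° − θ = 96.3148°

center=(-10.8776,14.7033) T_A=(-16.3060,22.2864) T_B=(-2.7434,19.2646) sweep=96.3148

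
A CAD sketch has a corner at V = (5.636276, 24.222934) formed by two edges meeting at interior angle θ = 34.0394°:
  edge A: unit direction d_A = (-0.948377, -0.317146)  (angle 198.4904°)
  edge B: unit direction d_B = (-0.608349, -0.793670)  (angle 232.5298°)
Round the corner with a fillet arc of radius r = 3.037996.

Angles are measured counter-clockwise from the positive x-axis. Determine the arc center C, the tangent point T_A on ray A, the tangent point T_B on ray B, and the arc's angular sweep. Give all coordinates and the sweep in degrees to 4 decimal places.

bisector direction at 215.5101° = (-0.814013,-0.580846)
center distance |VC| = r/sin(θ/2) = 3.037996/sin(17.0197°) = 10.379197
C = V + |VC|·bis = (-2.8125,18.1942)
T_A = V + ((C−V)·d_A)·d_A = V + 9.9246·d_A = (-3.7760,21.0754)
T_B = V + ((C−V)·d_B)·d_B = V + 9.9246·d_B = (-0.4014,16.3461)
sweep = 180° − θ = 145.9606°

center=(-2.8125,18.1942) T_A=(-3.7760,21.0754) T_B=(-0.4014,16.3461) sweep=145.9606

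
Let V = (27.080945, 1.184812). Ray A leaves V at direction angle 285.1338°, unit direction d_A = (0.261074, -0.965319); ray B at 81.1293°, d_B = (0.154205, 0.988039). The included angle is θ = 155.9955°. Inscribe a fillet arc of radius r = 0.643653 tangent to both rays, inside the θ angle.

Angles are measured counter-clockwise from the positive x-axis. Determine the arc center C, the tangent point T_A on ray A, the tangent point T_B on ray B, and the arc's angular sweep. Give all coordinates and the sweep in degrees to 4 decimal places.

center=(27.7380,1.2208) T_A=(27.1167,1.0527) T_B=(27.1020,1.3200) sweep=24.0045

bisector direction at 3.1316° = (0.998507,0.054629)
center distance |VC| = r/sin(θ/2) = 0.643653/sin(77.9977°) = 0.658038
C = V + |VC|·bis = (27.7380,1.2208)
T_A = V + ((C−V)·d_A)·d_A = V + 0.1368·d_A = (27.1167,1.0527)
T_B = V + ((C−V)·d_B)·d_B = V + 0.1368·d_B = (27.1020,1.3200)
sweep = 180° − θ = 24.0045°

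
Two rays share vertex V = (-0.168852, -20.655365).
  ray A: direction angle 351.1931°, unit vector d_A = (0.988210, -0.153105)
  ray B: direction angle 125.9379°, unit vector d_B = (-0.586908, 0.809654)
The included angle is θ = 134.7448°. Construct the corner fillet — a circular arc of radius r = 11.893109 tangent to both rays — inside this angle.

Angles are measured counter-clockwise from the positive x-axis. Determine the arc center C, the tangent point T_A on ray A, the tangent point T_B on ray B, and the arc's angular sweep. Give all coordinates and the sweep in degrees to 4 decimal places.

center=(6.5509,-9.6615) T_A=(4.7300,-21.4144) T_B=(-3.0784,-16.6416) sweep=45.2552

bisector direction at 58.5655° = (0.521523,0.853237)
center distance |VC| = r/sin(θ/2) = 11.893109/sin(67.3724°) = 12.884926
C = V + |VC|·bis = (6.5509,-9.6615)
T_A = V + ((C−V)·d_A)·d_A = V + 4.9573·d_A = (4.7300,-21.4144)
T_B = V + ((C−V)·d_B)·d_B = V + 4.9573·d_B = (-3.0784,-16.6416)
sweep = 180° − θ = 45.2552°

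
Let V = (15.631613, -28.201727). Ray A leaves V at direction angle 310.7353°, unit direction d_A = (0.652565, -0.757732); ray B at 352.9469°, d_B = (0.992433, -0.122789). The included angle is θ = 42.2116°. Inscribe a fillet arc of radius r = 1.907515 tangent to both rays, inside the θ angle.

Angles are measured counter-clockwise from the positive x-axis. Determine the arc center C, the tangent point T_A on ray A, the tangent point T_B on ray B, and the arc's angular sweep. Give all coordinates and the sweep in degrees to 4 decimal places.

center=(20.3019,-30.7016) T_A=(18.8566,-31.9464) T_B=(20.5362,-28.8085) sweep=137.7884

bisector direction at 331.8411° = (0.881642,-0.471918)
center distance |VC| = r/sin(θ/2) = 1.907515/sin(21.1058°) = 5.297310
C = V + |VC|·bis = (20.3019,-30.7016)
T_A = V + ((C−V)·d_A)·d_A = V + 4.9420·d_A = (18.8566,-31.9464)
T_B = V + ((C−V)·d_B)·d_B = V + 4.9420·d_B = (20.5362,-28.8085)
sweep = 180° − θ = 137.7884°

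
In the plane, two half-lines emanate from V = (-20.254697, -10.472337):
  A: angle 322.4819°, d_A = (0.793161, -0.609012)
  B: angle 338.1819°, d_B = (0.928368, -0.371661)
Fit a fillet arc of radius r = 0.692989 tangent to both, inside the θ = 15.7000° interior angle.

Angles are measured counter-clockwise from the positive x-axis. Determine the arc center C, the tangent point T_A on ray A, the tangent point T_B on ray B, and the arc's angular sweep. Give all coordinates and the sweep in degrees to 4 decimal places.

center=(-15.8460,-12.9838) T_A=(-16.2680,-13.5334) T_B=(-15.5884,-12.3404) sweep=164.3000

bisector direction at 330.3319° = (0.868907,-0.494975)
center distance |VC| = r/sin(θ/2) = 0.692989/sin(7.8500°) = 5.073865
C = V + |VC|·bis = (-15.8460,-12.9838)
T_A = V + ((C−V)·d_A)·d_A = V + 5.0263·d_A = (-16.2680,-13.5334)
T_B = V + ((C−V)·d_B)·d_B = V + 5.0263·d_B = (-15.5884,-12.3404)
sweep = 180° − θ = 164.3000°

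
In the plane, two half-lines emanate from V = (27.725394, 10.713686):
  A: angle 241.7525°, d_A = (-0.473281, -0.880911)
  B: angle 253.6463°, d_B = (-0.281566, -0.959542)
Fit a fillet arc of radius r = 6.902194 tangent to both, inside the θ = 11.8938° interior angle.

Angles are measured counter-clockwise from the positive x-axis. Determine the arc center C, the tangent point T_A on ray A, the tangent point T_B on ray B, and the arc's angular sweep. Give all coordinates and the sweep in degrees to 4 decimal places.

center=(2.4457,-50.9228) T_A=(-3.6345,-47.6561) T_B=(9.0686,-52.8662) sweep=168.1062

bisector direction at 247.6994° = (-0.379466,-0.925206)
center distance |VC| = r/sin(θ/2) = 6.902194/sin(5.9469°) = 66.619169
C = V + |VC|·bis = (2.4457,-50.9228)
T_A = V + ((C−V)·d_A)·d_A = V + 66.2606·d_A = (-3.6345,-47.6561)
T_B = V + ((C−V)·d_B)·d_B = V + 66.2606·d_B = (9.0686,-52.8662)
sweep = 180° − θ = 168.1062°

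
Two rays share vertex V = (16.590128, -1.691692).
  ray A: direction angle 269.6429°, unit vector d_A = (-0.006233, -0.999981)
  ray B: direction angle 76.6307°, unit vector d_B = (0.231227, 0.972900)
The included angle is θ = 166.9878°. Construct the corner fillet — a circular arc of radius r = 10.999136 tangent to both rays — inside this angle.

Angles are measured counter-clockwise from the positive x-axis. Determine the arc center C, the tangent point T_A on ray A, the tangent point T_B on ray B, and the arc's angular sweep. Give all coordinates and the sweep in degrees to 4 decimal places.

center=(27.5812,-3.0146) T_A=(16.5823,-2.9460) T_B=(16.8802,-0.4713) sweep=13.0122

bisector direction at 353.1368° = (0.992834,-0.119499)
center distance |VC| = r/sin(θ/2) = 10.999136/sin(83.4939°) = 11.070432
C = V + |VC|·bis = (27.5812,-3.0146)
T_A = V + ((C−V)·d_A)·d_A = V + 1.2544·d_A = (16.5823,-2.9460)
T_B = V + ((C−V)·d_B)·d_B = V + 1.2544·d_B = (16.8802,-0.4713)
sweep = 180° − θ = 13.0122°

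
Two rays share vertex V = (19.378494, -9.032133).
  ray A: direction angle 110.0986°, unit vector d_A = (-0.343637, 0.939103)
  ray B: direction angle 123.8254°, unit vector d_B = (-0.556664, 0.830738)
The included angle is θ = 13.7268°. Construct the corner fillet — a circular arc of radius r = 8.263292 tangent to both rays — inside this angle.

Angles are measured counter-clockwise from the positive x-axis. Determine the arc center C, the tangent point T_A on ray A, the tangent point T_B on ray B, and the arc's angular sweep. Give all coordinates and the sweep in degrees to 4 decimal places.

bisector direction at 116.9620° = (-0.453399,0.891307)
center distance |VC| = r/sin(θ/2) = 8.263292/sin(6.8634°) = 69.147353
C = V + |VC|·bis = (-11.9729,52.5994)
T_A = V + ((C−V)·d_A)·d_A = V + 68.6518·d_A = (-4.2128,55.4390)
T_B = V + ((C−V)·d_B)·d_B = V + 68.6518·d_B = (-18.8375,47.9995)
sweep = 180° − θ = 166.2732°

center=(-11.9729,52.5994) T_A=(-4.2128,55.4390) T_B=(-18.8375,47.9995) sweep=166.2732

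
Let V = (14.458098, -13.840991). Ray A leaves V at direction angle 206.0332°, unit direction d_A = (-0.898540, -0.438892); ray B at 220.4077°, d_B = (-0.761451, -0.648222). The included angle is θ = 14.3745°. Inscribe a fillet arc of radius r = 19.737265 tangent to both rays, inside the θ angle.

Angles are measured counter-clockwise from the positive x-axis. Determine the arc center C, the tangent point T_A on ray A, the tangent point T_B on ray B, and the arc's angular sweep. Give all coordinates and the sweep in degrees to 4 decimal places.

bisector direction at 213.2204° = (-0.836569,-0.547862)
center distance |VC| = r/sin(θ/2) = 19.737265/sin(7.1872°) = 157.756195
C = V + |VC|·bis = (-117.5158,-100.2696)
T_A = V + ((C−V)·d_A)·d_A = V + 156.5166·d_A = (-126.1783,-82.5349)
T_B = V + ((C−V)·d_B)·d_B = V + 156.5166·d_B = (-104.7217,-115.2986)
sweep = 180° − θ = 165.6255°

center=(-117.5158,-100.2696) T_A=(-126.1783,-82.5349) T_B=(-104.7217,-115.2986) sweep=165.6255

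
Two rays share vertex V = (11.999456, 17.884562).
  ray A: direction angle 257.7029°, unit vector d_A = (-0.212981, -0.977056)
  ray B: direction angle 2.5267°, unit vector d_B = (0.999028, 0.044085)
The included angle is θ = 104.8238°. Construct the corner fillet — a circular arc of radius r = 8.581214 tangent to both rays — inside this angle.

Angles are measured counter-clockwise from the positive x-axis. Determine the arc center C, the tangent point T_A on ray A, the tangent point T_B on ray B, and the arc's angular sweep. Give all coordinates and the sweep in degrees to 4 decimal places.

bisector direction at 310.1148° = (0.644321,-0.764755)
center distance |VC| = r/sin(θ/2) = 8.581214/sin(52.4119°) = 10.829173
C = V + |VC|·bis = (18.9769,9.6029)
T_A = V + ((C−V)·d_A)·d_A = V + 6.6056·d_A = (10.5926,11.4305)
T_B = V + ((C−V)·d_B)·d_B = V + 6.6056·d_B = (18.5986,18.1758)
sweep = 180° − θ = 75.1762°

center=(18.9769,9.6029) T_A=(10.5926,11.4305) T_B=(18.5986,18.1758) sweep=75.1762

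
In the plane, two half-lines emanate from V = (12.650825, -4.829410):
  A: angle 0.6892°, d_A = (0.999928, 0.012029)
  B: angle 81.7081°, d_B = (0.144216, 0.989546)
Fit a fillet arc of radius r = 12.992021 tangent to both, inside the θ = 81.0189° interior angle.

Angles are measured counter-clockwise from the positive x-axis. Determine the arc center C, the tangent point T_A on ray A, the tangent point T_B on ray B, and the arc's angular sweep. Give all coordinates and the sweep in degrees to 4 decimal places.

bisector direction at 41.1987° = (0.752430,0.658672)
center distance |VC| = r/sin(θ/2) = 12.992021/sin(40.5095°) = 20.000850
C = V + |VC|·bis = (27.7001,8.3446)
T_A = V + ((C−V)·d_A)·d_A = V + 15.2066·d_A = (27.8563,-4.6465)
T_B = V + ((C−V)·d_B)·d_B = V + 15.2066·d_B = (14.8439,10.2182)
sweep = 180° − θ = 98.9811°

center=(27.7001,8.3446) T_A=(27.8563,-4.6465) T_B=(14.8439,10.2182) sweep=98.9811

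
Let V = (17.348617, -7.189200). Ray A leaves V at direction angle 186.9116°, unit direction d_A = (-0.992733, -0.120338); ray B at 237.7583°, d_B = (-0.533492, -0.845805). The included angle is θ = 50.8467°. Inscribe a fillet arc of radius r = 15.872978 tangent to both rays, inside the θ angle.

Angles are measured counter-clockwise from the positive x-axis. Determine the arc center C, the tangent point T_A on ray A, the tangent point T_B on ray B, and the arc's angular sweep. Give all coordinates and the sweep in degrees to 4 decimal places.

center=(-13.8919,-26.9653) T_A=(-15.8020,-11.2077) T_B=(-0.4664,-35.4334) sweep=129.1533

bisector direction at 212.3349° = (-0.844936,-0.534868)
center distance |VC| = r/sin(θ/2) = 15.872978/sin(25.4233°) = 36.973814
C = V + |VC|·bis = (-13.8919,-26.9653)
T_A = V + ((C−V)·d_A)·d_A = V + 33.3933·d_A = (-15.8020,-11.2077)
T_B = V + ((C−V)·d_B)·d_B = V + 33.3933·d_B = (-0.4664,-35.4334)
sweep = 180° − θ = 129.1533°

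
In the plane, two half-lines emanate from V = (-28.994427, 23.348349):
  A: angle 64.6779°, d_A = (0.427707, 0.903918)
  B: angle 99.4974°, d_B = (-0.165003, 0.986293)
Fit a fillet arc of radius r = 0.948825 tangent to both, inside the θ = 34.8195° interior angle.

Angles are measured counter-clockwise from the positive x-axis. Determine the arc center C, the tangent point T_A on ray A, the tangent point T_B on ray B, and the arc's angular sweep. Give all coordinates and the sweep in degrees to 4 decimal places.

bisector direction at 82.0876° = (0.137658,0.990480)
center distance |VC| = r/sin(θ/2) = 0.948825/sin(17.4097°) = 3.171173
C = V + |VC|·bis = (-28.5579,26.4893)
T_A = V + ((C−V)·d_A)·d_A = V + 3.0259·d_A = (-27.7002,26.0835)
T_B = V + ((C−V)·d_B)·d_B = V + 3.0259·d_B = (-29.4937,26.3328)
sweep = 180° − θ = 145.1805°

center=(-28.5579,26.4893) T_A=(-27.7002,26.0835) T_B=(-29.4937,26.3328) sweep=145.1805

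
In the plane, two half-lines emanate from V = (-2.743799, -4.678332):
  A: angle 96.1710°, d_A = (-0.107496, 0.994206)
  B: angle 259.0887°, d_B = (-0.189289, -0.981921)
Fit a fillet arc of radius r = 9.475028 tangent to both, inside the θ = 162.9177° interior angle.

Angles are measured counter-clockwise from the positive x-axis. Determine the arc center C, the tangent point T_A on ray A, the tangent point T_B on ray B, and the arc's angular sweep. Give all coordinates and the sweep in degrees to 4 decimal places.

center=(-12.3169,-4.2821) T_A=(-2.8968,-3.2636) T_B=(-3.0132,-6.0756) sweep=17.0823

bisector direction at 177.6299° = (-0.999145,0.041355)
center distance |VC| = r/sin(θ/2) = 9.475028/sin(81.4588°) = 9.581290
C = V + |VC|·bis = (-12.3169,-4.2821)
T_A = V + ((C−V)·d_A)·d_A = V + 1.4230·d_A = (-2.8968,-3.2636)
T_B = V + ((C−V)·d_B)·d_B = V + 1.4230·d_B = (-3.0132,-6.0756)
sweep = 180° − θ = 17.0823°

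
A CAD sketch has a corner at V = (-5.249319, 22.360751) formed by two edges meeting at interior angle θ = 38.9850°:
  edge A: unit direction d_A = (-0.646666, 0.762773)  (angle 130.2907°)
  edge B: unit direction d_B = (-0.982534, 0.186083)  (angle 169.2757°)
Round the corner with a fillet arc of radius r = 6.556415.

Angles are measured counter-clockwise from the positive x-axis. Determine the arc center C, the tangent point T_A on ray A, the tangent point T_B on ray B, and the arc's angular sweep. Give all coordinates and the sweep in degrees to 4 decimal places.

center=(-22.2282,32.2494) T_A=(-17.2272,36.4892) T_B=(-23.4483,25.8075) sweep=141.0150

bisector direction at 149.7832° = (-0.864127,0.503273)
center distance |VC| = r/sin(θ/2) = 6.556415/sin(19.4925°) = 19.648606
C = V + |VC|·bis = (-22.2282,32.2494)
T_A = V + ((C−V)·d_A)·d_A = V + 18.5224·d_A = (-17.2272,36.4892)
T_B = V + ((C−V)·d_B)·d_B = V + 18.5224·d_B = (-23.4483,25.8075)
sweep = 180° − θ = 141.0150°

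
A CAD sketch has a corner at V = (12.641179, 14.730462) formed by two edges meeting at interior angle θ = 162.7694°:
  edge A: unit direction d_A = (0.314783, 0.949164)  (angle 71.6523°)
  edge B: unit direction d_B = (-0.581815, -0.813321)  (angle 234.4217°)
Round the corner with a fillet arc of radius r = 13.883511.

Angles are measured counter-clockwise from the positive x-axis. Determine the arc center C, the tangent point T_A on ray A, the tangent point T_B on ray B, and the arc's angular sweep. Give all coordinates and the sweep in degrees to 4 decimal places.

center=(0.1256,21.0973) T_A=(13.3033,16.7270) T_B=(11.4173,13.0197) sweep=17.2306

bisector direction at 153.0370° = (-0.891300,0.453415)
center distance |VC| = r/sin(θ/2) = 13.883511/sin(81.3847°) = 14.041955
C = V + |VC|·bis = (0.1256,21.0973)
T_A = V + ((C−V)·d_A)·d_A = V + 2.1035·d_A = (13.3033,16.7270)
T_B = V + ((C−V)·d_B)·d_B = V + 2.1035·d_B = (11.4173,13.0197)
sweep = 180° − θ = 17.2306°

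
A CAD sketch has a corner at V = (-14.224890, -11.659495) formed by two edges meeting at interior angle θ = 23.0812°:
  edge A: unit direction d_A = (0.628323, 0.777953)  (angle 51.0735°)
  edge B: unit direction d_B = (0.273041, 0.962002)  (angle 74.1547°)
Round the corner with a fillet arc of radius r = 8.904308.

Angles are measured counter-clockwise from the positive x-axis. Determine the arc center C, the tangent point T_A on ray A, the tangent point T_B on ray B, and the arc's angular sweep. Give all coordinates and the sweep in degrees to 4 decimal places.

bisector direction at 62.6141° = (0.459981,0.887929)
center distance |VC| = r/sin(θ/2) = 8.904308/sin(11.5406°) = 44.507684
C = V + |VC|·bis = (6.2478,27.8602)
T_A = V + ((C−V)·d_A)·d_A = V + 43.6079·d_A = (13.1749,22.2654)
T_B = V + ((C−V)·d_B)·d_B = V + 43.6079·d_B = (-2.3182,30.2914)
sweep = 180° − θ = 156.9188°

center=(6.2478,27.8602) T_A=(13.1749,22.2654) T_B=(-2.3182,30.2914) sweep=156.9188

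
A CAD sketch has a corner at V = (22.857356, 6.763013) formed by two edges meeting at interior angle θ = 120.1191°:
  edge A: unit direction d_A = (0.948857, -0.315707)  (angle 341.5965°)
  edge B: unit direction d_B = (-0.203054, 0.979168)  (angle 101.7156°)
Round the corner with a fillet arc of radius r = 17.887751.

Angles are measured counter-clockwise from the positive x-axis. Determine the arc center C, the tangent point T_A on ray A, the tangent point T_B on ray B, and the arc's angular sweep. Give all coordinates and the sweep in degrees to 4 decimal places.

bisector direction at 41.6560° = (0.747148,0.664657)
center distance |VC| = r/sin(θ/2) = 17.887751/sin(60.0596°) = 20.642620
C = V + |VC|·bis = (38.2805,20.4833)
T_A = V + ((C−V)·d_A)·d_A = V + 10.3027·d_A = (32.6332,3.5104)
T_B = V + ((C−V)·d_B)·d_B = V + 10.3027·d_B = (20.7653,16.8511)
sweep = 180° − θ = 59.8809°

center=(38.2805,20.4833) T_A=(32.6332,3.5104) T_B=(20.7653,16.8511) sweep=59.8809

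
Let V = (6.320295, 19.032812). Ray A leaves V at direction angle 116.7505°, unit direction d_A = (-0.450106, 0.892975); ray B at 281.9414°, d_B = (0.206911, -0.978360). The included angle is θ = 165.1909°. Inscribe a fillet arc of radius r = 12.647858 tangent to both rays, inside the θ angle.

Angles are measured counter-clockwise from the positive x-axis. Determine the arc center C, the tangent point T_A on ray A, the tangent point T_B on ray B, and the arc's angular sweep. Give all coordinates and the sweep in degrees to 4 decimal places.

center=(-5.7138,14.8077) T_A=(5.5805,20.5006) T_B=(6.6604,17.4247) sweep=14.8091

bisector direction at 199.3460° = (-0.943536,-0.331271)
center distance |VC| = r/sin(θ/2) = 12.647858/sin(82.5954°) = 12.754216
C = V + |VC|·bis = (-5.7138,14.8077)
T_A = V + ((C−V)·d_A)·d_A = V + 1.6437·d_A = (5.5805,20.5006)
T_B = V + ((C−V)·d_B)·d_B = V + 1.6437·d_B = (6.6604,17.4247)
sweep = 180° − θ = 14.8091°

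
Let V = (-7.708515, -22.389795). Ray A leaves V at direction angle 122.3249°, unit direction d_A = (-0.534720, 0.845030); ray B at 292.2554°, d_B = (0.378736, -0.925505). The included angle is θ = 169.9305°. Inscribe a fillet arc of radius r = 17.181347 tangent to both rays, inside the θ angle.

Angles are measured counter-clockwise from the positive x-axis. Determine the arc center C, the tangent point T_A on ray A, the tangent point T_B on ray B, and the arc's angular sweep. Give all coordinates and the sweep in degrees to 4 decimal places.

bisector direction at 207.2902° = (-0.888696,-0.458497)
center distance |VC| = r/sin(θ/2) = 17.181347/sin(84.9652°) = 17.247895
C = V + |VC|·bis = (-23.0367,-30.2979)
T_A = V + ((C−V)·d_A)·d_A = V + 1.5137·d_A = (-8.5179,-21.1107)
T_B = V + ((C−V)·d_B)·d_B = V + 1.5137·d_B = (-7.1352,-23.7907)
sweep = 180° − θ = 10.0695°

center=(-23.0367,-30.2979) T_A=(-8.5179,-21.1107) T_B=(-7.1352,-23.7907) sweep=10.0695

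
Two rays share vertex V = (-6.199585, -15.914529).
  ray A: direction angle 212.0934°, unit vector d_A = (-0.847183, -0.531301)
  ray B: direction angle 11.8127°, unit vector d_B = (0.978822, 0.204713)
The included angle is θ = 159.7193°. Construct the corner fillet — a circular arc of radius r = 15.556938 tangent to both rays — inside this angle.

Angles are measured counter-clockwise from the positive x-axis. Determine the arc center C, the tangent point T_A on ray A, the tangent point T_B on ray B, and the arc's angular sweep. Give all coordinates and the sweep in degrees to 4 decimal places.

center=(-0.2914,-30.5724) T_A=(-8.5568,-17.3928) T_B=(-3.4761,-15.3449) sweep=20.2807

bisector direction at 291.9531° = (0.373847,-0.927491)
center distance |VC| = r/sin(θ/2) = 15.556938/sin(79.8597°) = 15.803802
C = V + |VC|·bis = (-0.2914,-30.5724)
T_A = V + ((C−V)·d_A)·d_A = V + 2.7824·d_A = (-8.5568,-17.3928)
T_B = V + ((C−V)·d_B)·d_B = V + 2.7824·d_B = (-3.4761,-15.3449)
sweep = 180° − θ = 20.2807°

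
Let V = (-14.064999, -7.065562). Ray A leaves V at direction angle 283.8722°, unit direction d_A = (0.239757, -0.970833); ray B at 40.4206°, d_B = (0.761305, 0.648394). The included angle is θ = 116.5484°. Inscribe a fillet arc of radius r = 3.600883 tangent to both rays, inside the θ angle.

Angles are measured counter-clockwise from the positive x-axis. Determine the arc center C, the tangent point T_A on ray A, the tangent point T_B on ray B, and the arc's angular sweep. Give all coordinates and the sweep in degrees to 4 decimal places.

center=(-10.0354,-8.3635) T_A=(-13.5313,-9.2268) T_B=(-12.3702,-5.6221) sweep=63.4516

bisector direction at 342.1464° = (0.951843,-0.306586)
center distance |VC| = r/sin(θ/2) = 3.600883/sin(58.2742°) = 4.233472
C = V + |VC|·bis = (-10.0354,-8.3635)
T_A = V + ((C−V)·d_A)·d_A = V + 2.2262·d_A = (-13.5313,-9.2268)
T_B = V + ((C−V)·d_B)·d_B = V + 2.2262·d_B = (-12.3702,-5.6221)
sweep = 180° − θ = 63.4516°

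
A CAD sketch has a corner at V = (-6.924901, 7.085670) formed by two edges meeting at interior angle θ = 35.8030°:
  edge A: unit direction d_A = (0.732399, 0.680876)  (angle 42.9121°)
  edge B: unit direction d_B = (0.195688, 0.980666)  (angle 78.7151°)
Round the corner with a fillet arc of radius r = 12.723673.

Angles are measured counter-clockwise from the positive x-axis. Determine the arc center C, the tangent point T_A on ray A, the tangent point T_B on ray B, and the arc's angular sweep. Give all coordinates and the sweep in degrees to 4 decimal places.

center=(13.2609,43.2240) T_A=(21.9241,33.9052) T_B=(0.7832,45.7138) sweep=144.1970

bisector direction at 60.8136° = (0.487652,0.873038)
center distance |VC| = r/sin(θ/2) = 12.723673/sin(17.9015°) = 41.393746
C = V + |VC|·bis = (13.2609,43.2240)
T_A = V + ((C−V)·d_A)·d_A = V + 39.3897·d_A = (21.9241,33.9052)
T_B = V + ((C−V)·d_B)·d_B = V + 39.3897·d_B = (0.7832,45.7138)
sweep = 180° − θ = 144.1970°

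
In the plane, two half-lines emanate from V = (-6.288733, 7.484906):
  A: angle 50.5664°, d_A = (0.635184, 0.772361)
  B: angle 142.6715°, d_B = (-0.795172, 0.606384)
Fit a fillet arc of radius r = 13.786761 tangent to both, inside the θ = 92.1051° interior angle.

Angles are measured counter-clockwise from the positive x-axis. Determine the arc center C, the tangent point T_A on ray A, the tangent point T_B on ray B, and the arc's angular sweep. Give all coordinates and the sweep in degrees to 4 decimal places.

center=(-8.4959,26.5062) T_A=(2.1524,17.7490) T_B=(-16.8560,15.5433) sweep=87.8949

bisector direction at 96.6189° = (-0.115266,0.993335)
center distance |VC| = r/sin(θ/2) = 13.786761/sin(46.0525°) = 19.148901
C = V + |VC|·bis = (-8.4959,26.5062)
T_A = V + ((C−V)·d_A)·d_A = V + 13.2893·d_A = (2.1524,17.7490)
T_B = V + ((C−V)·d_B)·d_B = V + 13.2893·d_B = (-16.8560,15.5433)
sweep = 180° − θ = 87.8949°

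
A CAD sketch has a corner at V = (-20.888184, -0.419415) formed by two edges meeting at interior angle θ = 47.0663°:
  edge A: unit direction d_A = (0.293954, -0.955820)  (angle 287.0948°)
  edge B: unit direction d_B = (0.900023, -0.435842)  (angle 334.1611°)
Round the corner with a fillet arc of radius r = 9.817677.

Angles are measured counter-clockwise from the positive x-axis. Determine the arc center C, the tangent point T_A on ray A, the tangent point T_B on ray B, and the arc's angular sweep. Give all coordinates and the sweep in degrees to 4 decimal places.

bisector direction at 310.6279° = (0.651145,-0.758954)
center distance |VC| = r/sin(θ/2) = 9.817677/sin(23.5331°) = 24.588477
C = V + |VC|·bis = (-4.8775,-19.0809)
T_A = V + ((C−V)·d_A)·d_A = V + 22.5434·d_A = (-14.2615,-21.9669)
T_B = V + ((C−V)·d_B)·d_B = V + 22.5434·d_B = (-0.5986,-10.2448)
sweep = 180° − θ = 132.9337°

center=(-4.8775,-19.0809) T_A=(-14.2615,-21.9669) T_B=(-0.5986,-10.2448) sweep=132.9337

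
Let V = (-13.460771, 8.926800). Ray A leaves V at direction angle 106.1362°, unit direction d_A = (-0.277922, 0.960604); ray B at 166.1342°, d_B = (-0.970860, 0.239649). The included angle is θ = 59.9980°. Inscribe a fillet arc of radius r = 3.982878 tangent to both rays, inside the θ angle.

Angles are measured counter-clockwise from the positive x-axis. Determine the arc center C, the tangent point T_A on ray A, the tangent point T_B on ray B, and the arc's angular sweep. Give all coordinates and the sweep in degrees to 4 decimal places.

bisector direction at 136.1352° = (-0.720977,0.692959)
center distance |VC| = r/sin(θ/2) = 3.982878/sin(29.9990°) = 7.965997
C = V + |VC|·bis = (-19.2041,14.4469)
T_A = V + ((C−V)·d_A)·d_A = V + 6.8988·d_A = (-15.3781,15.5538)
T_B = V + ((C−V)·d_B)·d_B = V + 6.8988·d_B = (-20.1586,10.5801)
sweep = 180° − θ = 120.0020°

center=(-19.2041,14.4469) T_A=(-15.3781,15.5538) T_B=(-20.1586,10.5801) sweep=120.0020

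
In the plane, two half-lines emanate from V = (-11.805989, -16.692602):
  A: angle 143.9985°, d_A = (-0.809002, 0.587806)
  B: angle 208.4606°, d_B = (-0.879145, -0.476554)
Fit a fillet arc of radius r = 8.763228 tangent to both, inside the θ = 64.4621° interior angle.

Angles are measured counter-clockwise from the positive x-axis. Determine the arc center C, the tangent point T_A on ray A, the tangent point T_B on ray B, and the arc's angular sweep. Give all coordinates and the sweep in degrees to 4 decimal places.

bisector direction at 176.2296° = (-0.997836,0.065759)
center distance |VC| = r/sin(θ/2) = 8.763228/sin(32.2311°) = 16.431008
C = V + |VC|·bis = (-28.2014,-15.6121)
T_A = V + ((C−V)·d_A)·d_A = V + 13.8991·d_A = (-23.0504,-8.5226)
T_B = V + ((C−V)·d_B)·d_B = V + 13.8991·d_B = (-24.0253,-23.3163)
sweep = 180° − θ = 115.5379°

center=(-28.2014,-15.6121) T_A=(-23.0504,-8.5226) T_B=(-24.0253,-23.3163) sweep=115.5379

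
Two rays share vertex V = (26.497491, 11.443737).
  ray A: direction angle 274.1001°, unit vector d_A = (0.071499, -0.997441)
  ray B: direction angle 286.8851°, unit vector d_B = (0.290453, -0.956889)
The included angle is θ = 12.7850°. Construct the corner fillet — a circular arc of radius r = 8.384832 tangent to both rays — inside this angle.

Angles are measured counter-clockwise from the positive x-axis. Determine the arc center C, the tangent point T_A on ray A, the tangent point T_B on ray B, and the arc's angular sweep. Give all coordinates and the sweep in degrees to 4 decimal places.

center=(40.2119,-62.6061) T_A=(31.8486,-63.2056) T_B=(48.2353,-60.1707) sweep=167.2150

bisector direction at 280.4926° = (0.182109,-0.983278)
center distance |VC| = r/sin(θ/2) = 8.384832/sin(6.3925°) = 75.309132
C = V + |VC|·bis = (40.2119,-62.6061)
T_A = V + ((C−V)·d_A)·d_A = V + 74.8409·d_A = (31.8486,-63.2056)
T_B = V + ((C−V)·d_B)·d_B = V + 74.8409·d_B = (48.2353,-60.1707)
sweep = 180° − θ = 167.2150°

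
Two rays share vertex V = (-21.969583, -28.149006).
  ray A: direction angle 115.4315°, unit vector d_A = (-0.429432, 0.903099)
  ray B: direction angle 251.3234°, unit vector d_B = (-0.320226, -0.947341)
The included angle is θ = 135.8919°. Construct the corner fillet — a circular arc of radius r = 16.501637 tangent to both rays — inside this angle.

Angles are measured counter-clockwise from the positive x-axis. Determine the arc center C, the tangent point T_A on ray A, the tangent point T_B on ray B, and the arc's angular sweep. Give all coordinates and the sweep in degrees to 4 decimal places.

bisector direction at 183.3774° = (-0.998263,-0.058913)
center distance |VC| = r/sin(θ/2) = 16.501637/sin(67.9459°) = 17.804383
C = V + |VC|·bis = (-39.7430,-29.1979)
T_A = V + ((C−V)·d_A)·d_A = V + 6.6852·d_A = (-24.8404,-22.1116)
T_B = V + ((C−V)·d_B)·d_B = V + 6.6852·d_B = (-24.1104,-34.4822)
sweep = 180° − θ = 44.1081°

center=(-39.7430,-29.1979) T_A=(-24.8404,-22.1116) T_B=(-24.1104,-34.4822) sweep=44.1081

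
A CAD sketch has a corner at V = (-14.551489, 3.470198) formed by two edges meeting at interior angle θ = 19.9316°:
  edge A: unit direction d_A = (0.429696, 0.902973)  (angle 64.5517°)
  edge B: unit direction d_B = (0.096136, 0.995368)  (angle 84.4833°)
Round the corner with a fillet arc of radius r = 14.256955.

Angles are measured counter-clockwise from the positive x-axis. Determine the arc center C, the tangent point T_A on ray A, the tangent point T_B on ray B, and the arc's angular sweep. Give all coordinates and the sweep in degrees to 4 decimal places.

bisector direction at 74.5175° = (0.266944,0.963712)
center distance |VC| = r/sin(θ/2) = 14.256955/sin(9.9658°) = 82.381424
C = V + |VC|·bis = (7.4397,82.8622)
T_A = V + ((C−V)·d_A)·d_A = V + 81.1384·d_A = (20.3134,76.7360)
T_B = V + ((C−V)·d_B)·d_B = V + 81.1384·d_B = (-6.7512,84.2328)
sweep = 180° − θ = 160.0684°

center=(7.4397,82.8622) T_A=(20.3134,76.7360) T_B=(-6.7512,84.2328) sweep=160.0684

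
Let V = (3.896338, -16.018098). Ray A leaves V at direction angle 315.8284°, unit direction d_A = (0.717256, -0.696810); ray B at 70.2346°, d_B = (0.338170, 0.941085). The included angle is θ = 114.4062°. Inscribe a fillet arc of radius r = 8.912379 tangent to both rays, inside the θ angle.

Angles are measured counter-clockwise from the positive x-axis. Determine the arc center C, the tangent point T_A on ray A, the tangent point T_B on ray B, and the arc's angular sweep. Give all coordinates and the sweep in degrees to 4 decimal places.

bisector direction at 13.0315° = (0.974246,0.225487)
center distance |VC| = r/sin(θ/2) = 8.912379/sin(57.2031°) = 10.602453
C = V + |VC|·bis = (14.2257,-13.6274)
T_A = V + ((C−V)·d_A)·d_A = V + 5.7430·d_A = (8.0155,-20.0198)
T_B = V + ((C−V)·d_B)·d_B = V + 5.7430·d_B = (5.8384,-10.6135)
sweep = 180° − θ = 65.5938°

center=(14.2257,-13.6274) T_A=(8.0155,-20.0198) T_B=(5.8384,-10.6135) sweep=65.5938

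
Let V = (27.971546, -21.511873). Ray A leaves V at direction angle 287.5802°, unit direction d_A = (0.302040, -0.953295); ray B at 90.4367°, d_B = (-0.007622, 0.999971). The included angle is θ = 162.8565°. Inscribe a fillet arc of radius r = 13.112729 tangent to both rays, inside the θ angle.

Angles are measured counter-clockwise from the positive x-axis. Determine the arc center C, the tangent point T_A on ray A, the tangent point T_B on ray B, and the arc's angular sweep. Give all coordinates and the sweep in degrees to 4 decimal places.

bisector direction at 9.0085° = (0.987665,0.156580)
center distance |VC| = r/sin(θ/2) = 13.112729/sin(81.4283°) = 13.260853
C = V + |VC|·bis = (41.0688,-19.4355)
T_A = V + ((C−V)·d_A)·d_A = V + 1.9765·d_A = (28.5685,-23.3961)
T_B = V + ((C−V)·d_B)·d_B = V + 1.9765·d_B = (27.9565,-19.5354)
sweep = 180° − θ = 17.1435°

center=(41.0688,-19.4355) T_A=(28.5685,-23.3961) T_B=(27.9565,-19.5354) sweep=17.1435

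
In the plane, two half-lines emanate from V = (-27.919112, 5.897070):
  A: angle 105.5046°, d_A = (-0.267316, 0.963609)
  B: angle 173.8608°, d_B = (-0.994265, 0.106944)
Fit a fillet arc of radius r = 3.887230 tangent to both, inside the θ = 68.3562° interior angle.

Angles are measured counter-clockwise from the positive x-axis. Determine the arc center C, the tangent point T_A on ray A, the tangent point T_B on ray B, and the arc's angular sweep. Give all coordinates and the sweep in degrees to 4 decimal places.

bisector direction at 139.6827° = (-0.762473,0.647020)
center distance |VC| = r/sin(θ/2) = 3.887230/sin(34.1781°) = 6.919646
C = V + |VC|·bis = (-33.1952,10.3742)
T_A = V + ((C−V)·d_A)·d_A = V + 5.7246·d_A = (-29.4494,11.4133)
T_B = V + ((C−V)·d_B)·d_B = V + 5.7246·d_B = (-33.6109,6.5093)
sweep = 180° − θ = 111.6438°

center=(-33.1952,10.3742) T_A=(-29.4494,11.4133) T_B=(-33.6109,6.5093) sweep=111.6438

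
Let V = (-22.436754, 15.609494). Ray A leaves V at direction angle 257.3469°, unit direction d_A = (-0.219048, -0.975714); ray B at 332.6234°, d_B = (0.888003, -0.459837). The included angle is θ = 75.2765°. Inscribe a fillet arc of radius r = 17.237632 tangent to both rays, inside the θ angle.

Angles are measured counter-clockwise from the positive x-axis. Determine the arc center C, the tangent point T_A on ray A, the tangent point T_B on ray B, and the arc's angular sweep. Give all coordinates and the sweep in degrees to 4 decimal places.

bisector direction at 294.9852° = (0.422383,-0.906417)
center distance |VC| = r/sin(θ/2) = 17.237632/sin(37.6382°) = 28.227227
C = V + |VC|·bis = (-10.5140,-9.9762)
T_A = V + ((C−V)·d_A)·d_A = V + 22.3526·d_A = (-27.3330,-6.2003)
T_B = V + ((C−V)·d_B)·d_B = V + 22.3526·d_B = (-2.5875,5.3309)
sweep = 180° − θ = 104.7235°

center=(-10.5140,-9.9762) T_A=(-27.3330,-6.2003) T_B=(-2.5875,5.3309) sweep=104.7235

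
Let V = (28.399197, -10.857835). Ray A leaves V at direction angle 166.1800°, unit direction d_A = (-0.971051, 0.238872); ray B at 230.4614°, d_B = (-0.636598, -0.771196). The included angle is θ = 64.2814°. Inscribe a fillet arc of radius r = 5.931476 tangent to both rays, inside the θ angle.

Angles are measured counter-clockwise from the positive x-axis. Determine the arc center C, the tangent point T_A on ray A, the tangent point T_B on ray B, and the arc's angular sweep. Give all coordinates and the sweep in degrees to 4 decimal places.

center=(17.8150,-14.3625) T_A=(19.2318,-8.6027) T_B=(22.3893,-18.1384) sweep=115.7186

bisector direction at 198.3207° = (-0.949312,-0.314335)
center distance |VC| = r/sin(θ/2) = 5.931476/sin(32.1407°) = 11.149387
C = V + |VC|·bis = (17.8150,-14.3625)
T_A = V + ((C−V)·d_A)·d_A = V + 9.4407·d_A = (19.2318,-8.6027)
T_B = V + ((C−V)·d_B)·d_B = V + 9.4407·d_B = (22.3893,-18.1384)
sweep = 180° − θ = 115.7186°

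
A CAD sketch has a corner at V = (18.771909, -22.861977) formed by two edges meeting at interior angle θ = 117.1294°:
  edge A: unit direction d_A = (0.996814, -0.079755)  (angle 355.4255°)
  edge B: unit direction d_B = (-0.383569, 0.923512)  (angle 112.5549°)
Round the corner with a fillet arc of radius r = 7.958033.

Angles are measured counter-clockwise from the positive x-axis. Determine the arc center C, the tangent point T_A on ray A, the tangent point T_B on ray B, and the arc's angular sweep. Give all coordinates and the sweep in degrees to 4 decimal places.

center=(24.2554,-15.3173) T_A=(23.6207,-23.2499) T_B=(16.9061,-18.3697) sweep=62.8706

bisector direction at 53.9902° = (0.587924,0.808916)
center distance |VC| = r/sin(θ/2) = 7.958033/sin(58.5647°) = 9.326953
C = V + |VC|·bis = (24.2554,-15.3173)
T_A = V + ((C−V)·d_A)·d_A = V + 4.8643·d_A = (23.6207,-23.2499)
T_B = V + ((C−V)·d_B)·d_B = V + 4.8643·d_B = (16.9061,-18.3697)
sweep = 180° − θ = 62.8706°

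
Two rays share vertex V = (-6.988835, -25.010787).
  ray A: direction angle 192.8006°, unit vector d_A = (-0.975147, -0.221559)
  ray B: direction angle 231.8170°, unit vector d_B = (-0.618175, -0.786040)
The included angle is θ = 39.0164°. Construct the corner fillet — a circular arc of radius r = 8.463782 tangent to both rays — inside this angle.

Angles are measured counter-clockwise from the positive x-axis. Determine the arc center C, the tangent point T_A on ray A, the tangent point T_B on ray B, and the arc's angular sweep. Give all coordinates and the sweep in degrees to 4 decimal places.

center=(-28.4100,-38.5573) T_A=(-30.2852,-30.3039) T_B=(-21.7571,-43.7894) sweep=140.9836

bisector direction at 212.3088° = (-0.845180,-0.534482)
center distance |VC| = r/sin(θ/2) = 8.463782/sin(19.5082°) = 25.345084
C = V + |VC|·bis = (-28.4100,-38.5573)
T_A = V + ((C−V)·d_A)·d_A = V + 23.8901·d_A = (-30.2852,-30.3039)
T_B = V + ((C−V)·d_B)·d_B = V + 23.8901·d_B = (-21.7571,-43.7894)
sweep = 180° − θ = 140.9836°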